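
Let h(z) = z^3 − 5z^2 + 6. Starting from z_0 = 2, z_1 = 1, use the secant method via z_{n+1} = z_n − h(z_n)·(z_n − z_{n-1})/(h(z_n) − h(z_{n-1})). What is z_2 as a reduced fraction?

h(2) = −6, h(1) = 2. z_2 = 1 − 2·(1 − 2)/(2 − (−6)) = 5/4.

5/4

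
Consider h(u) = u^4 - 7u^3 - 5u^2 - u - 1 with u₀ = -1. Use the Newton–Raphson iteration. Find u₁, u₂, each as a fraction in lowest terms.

h'(u) = 4u^3 - 21u^2 - 10u - 1.
h(-1) = 3, h'(-1) = -16, so u₁ = (-1) - 3/(-16) = -13/16.
h(-13/16) = 46017/65536, h'(-13/16) = -9097/1024, so u₂ = (-13/16) - (46017/65536)/(-9097/1024) = -427027/582208.

u₁ = -13/16, u₂ = -427027/582208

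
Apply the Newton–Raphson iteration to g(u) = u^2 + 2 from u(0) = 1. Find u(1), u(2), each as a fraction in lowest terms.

g'(u) = 2u.
g(1) = 3, g'(1) = 2, so u(1) = 1 - 3/2 = -1/2.
g(-1/2) = 9/4, g'(-1/2) = -1, so u(2) = (-1/2) - (9/4)/(-1) = 7/4.

u(1) = -1/2, u(2) = 7/4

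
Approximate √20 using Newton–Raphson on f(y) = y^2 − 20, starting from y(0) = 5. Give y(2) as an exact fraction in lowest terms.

f'(y) = 2y.
f(5) = 5, f'(5) = 10, so y(1) = 5 − 5/10 = 9/2.
f(9/2) = 1/4, f'(9/2) = 9, so y(2) = (9/2) − (1/4)/9 = 161/36.

161/36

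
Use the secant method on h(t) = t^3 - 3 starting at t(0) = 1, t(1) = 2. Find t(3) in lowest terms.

561/403

h(1) = -2, h(2) = 5. t(2) = 2 - 5·(2 - 1)/(5 - (-2)) = 9/7.
h(2) = 5, h(9/7) = -300/343. t(3) = (9/7) - (-300/343)·((9/7) - 2)/((-300/343) - 5) = 561/403.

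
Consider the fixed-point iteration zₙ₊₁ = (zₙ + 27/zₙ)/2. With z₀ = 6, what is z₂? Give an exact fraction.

291/56

z₁ = (6 + 27/6)/2 = 21/4.
z₂ = (21/4 + 27/(21/4))/2 = 291/56.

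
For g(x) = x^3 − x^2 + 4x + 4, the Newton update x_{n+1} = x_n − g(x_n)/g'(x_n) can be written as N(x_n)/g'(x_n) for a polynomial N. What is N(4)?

g'(x) = 3x^2 − 2x + 4.
N(x) = x·g'(x) − g(x) = x·(3x^2 − 2x + 4) − (x^3 − x^2 + 4x + 4) = 2x^3 − x^2 − 4.
N(4) = 108.

108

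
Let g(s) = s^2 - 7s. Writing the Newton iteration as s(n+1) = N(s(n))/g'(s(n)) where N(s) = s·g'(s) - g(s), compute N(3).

g'(s) = 2s - 7.
N(s) = s·g'(s) - g(s) = s·(2s - 7) - (s^2 - 7s) = s^2.
N(3) = 9.

9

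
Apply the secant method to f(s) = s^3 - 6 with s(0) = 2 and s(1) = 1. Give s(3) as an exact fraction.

522/277

f(2) = 2, f(1) = -5. s(2) = 1 - (-5)·(1 - 2)/((-5) - 2) = 12/7.
f(1) = -5, f(12/7) = -330/343. s(3) = (12/7) - (-330/343)·((12/7) - 1)/((-330/343) - (-5)) = 522/277.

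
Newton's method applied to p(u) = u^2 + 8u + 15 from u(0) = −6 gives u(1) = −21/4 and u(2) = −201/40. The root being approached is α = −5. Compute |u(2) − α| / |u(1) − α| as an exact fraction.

u(1) − α = −21/4 − (−5) = −21/4 + 5 = −1/4, so |u(1) − α| = 1/4.
u(2) − α = −201/40 − (−5) = −201/40 + 5 = −1/40, so |u(2) − α| = 1/40.
Ratio = (1/40) / (1/4) = 1/10.

1/10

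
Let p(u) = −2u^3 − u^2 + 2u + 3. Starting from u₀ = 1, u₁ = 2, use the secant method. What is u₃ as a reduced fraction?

337/281

p(1) = 2, p(2) = −13. u₂ = 2 − (−13)·(2 − 1)/((−13) − 2) = 17/15.
p(2) = −13, p(17/15) = 3614/3375. u₃ = (17/15) − (3614/3375)·((17/15) − 2)/((3614/3375) − (−13)) = 337/281.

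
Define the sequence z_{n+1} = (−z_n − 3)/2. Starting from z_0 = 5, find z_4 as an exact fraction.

−5/8

z_1 = (−5 − 3)/2 = −4.
z_2 = (−(−4) − 3)/2 = 1/2.
z_3 = (−(1/2) − 3)/2 = −7/4.
z_4 = (−(−7/4) − 3)/2 = −5/8.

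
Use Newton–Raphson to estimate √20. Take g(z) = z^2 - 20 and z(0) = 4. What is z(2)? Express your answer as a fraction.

g'(z) = 2z.
g(4) = -4, g'(4) = 8, so z(1) = 4 - (-4)/8 = 9/2.
g(9/2) = 1/4, g'(9/2) = 9, so z(2) = (9/2) - (1/4)/9 = 161/36.

161/36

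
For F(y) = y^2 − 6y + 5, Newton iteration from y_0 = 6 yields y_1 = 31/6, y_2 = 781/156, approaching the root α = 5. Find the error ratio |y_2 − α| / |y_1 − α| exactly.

1/26

y_1 − α = 31/6 − 5 = 1/6, so |y_1 − α| = 1/6.
y_2 − α = 781/156 − 5 = 1/156, so |y_2 − α| = 1/156.
Ratio = (1/156) / (1/6) = 1/26.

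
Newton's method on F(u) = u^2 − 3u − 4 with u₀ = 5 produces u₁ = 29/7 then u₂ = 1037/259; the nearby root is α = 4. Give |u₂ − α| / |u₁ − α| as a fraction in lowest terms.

1/37

u₁ − α = 29/7 − 4 = 1/7, so |u₁ − α| = 1/7.
u₂ − α = 1037/259 − 4 = 1/259, so |u₂ − α| = 1/259.
Ratio = (1/259) / (1/7) = 1/37.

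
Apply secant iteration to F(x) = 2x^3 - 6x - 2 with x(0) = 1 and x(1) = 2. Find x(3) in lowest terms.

F(1) = -6, F(2) = 2. x(2) = 2 - 2·(2 - 1)/(2 - (-6)) = 7/4.
F(2) = 2, F(7/4) = -57/32. x(3) = (7/4) - (-57/32)·((7/4) - 2)/((-57/32) - 2) = 226/121.

226/121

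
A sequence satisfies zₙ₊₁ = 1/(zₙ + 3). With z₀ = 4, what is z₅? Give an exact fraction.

z₁ = 1/(4 + 3) = 1/7.
z₂ = 1/(1/7 + 3) = 7/22.
z₃ = 1/(7/22 + 3) = 22/73.
z₄ = 1/(22/73 + 3) = 73/241.
z₅ = 1/(73/241 + 3) = 241/796.

241/796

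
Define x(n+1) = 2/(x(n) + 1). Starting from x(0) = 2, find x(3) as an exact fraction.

10/11

x(1) = 2/(2 + 1) = 2/3.
x(2) = 2/(2/3 + 1) = 6/5.
x(3) = 2/(6/5 + 1) = 10/11.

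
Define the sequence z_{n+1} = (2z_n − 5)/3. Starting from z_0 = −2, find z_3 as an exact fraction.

z_1 = (2·(−2) − 5)/3 = −3.
z_2 = (2·(−3) − 5)/3 = −11/3.
z_3 = (2·(−11/3) − 5)/3 = −37/9.

−37/9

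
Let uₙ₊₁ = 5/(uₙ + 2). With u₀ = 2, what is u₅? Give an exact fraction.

u₁ = 5/(2 + 2) = 5/4.
u₂ = 5/(5/4 + 2) = 20/13.
u₃ = 5/(20/13 + 2) = 65/46.
u₄ = 5/(65/46 + 2) = 230/157.
u₅ = 5/(230/157 + 2) = 785/544.

785/544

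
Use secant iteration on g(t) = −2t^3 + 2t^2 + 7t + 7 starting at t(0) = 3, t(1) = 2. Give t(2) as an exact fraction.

55/21

g(3) = −8, g(2) = 13. t(2) = 2 − 13·(2 − 3)/(13 − (−8)) = 55/21.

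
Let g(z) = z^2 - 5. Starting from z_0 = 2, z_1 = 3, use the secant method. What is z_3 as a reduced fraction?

g(2) = -1, g(3) = 4. z_2 = 3 - 4·(3 - 2)/(4 - (-1)) = 11/5.
g(3) = 4, g(11/5) = -4/25. z_3 = (11/5) - (-4/25)·((11/5) - 3)/((-4/25) - 4) = 29/13.

29/13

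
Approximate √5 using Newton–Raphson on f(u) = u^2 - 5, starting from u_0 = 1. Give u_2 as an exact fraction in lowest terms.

7/3

f'(u) = 2u.
f(1) = -4, f'(1) = 2, so u_1 = 1 - (-4)/2 = 3.
f(3) = 4, f'(3) = 6, so u_2 = 3 - 4/6 = 7/3.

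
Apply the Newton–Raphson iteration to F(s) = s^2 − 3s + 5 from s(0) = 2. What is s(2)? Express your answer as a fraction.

F'(s) = 2s − 3.
F(2) = 3, F'(2) = 1, so s(1) = 2 − 3/1 = −1.
F(−1) = 9, F'(−1) = −5, so s(2) = (−1) − 9/(−5) = 4/5.

4/5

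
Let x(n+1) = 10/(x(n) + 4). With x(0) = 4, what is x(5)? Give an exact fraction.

1765/1016

x(1) = 10/(4 + 4) = 5/4.
x(2) = 10/(5/4 + 4) = 40/21.
x(3) = 10/(40/21 + 4) = 105/62.
x(4) = 10/(105/62 + 4) = 620/353.
x(5) = 10/(620/353 + 4) = 1765/1016.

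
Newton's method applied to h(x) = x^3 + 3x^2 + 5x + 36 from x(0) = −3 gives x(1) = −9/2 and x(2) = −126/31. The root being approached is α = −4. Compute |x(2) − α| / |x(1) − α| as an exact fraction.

4/31

x(1) − α = −9/2 − (−4) = −9/2 + 4 = −1/2, so |x(1) − α| = 1/2.
x(2) − α = −126/31 − (−4) = −126/31 + 4 = −2/31, so |x(2) − α| = 2/31.
Ratio = (2/31) / (1/2) = 4/31.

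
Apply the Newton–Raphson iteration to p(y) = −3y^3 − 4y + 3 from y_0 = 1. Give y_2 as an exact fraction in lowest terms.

2193/3653

p'(y) = −9y^2 − 4.
p(1) = −4, p'(1) = −13, so y_1 = 1 − (−4)/(−13) = 9/13.
p(9/13) = −1680/2197, p'(9/13) = −1405/169, so y_2 = (9/13) − (−1680/2197)/(−1405/169) = 2193/3653.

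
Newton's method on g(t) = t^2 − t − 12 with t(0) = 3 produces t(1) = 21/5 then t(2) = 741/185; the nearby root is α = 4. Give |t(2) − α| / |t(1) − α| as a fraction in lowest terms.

t(1) − α = 21/5 − 4 = 1/5, so |t(1) − α| = 1/5.
t(2) − α = 741/185 − 4 = 1/185, so |t(2) − α| = 1/185.
Ratio = (1/185) / (1/5) = 1/37.

1/37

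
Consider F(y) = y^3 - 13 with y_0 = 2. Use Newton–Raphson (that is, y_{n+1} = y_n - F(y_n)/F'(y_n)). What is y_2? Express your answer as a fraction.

F'(y) = 3y^2.
F(2) = -5, F'(2) = 12, so y_1 = 2 - (-5)/12 = 29/12.
F(29/12) = 1925/1728, F'(29/12) = 841/48, so y_2 = (29/12) - (1925/1728)/(841/48) = 35621/15138.

35621/15138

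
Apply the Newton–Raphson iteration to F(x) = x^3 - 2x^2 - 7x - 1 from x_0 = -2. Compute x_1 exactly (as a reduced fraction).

F'(x) = 3x^2 - 4x - 7.
F(-2) = -3, F'(-2) = 13, so x_1 = (-2) - (-3)/13 = -23/13.

-23/13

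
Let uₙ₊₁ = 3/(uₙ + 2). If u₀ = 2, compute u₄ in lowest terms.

102/101

u₁ = 3/(2 + 2) = 3/4.
u₂ = 3/(3/4 + 2) = 12/11.
u₃ = 3/(12/11 + 2) = 33/34.
u₄ = 3/(33/34 + 2) = 102/101.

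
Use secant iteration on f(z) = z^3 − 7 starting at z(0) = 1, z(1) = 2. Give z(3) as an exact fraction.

1045/547

f(1) = −6, f(2) = 1. z(2) = 2 − 1·(2 − 1)/(1 − (−6)) = 13/7.
f(2) = 1, f(13/7) = −204/343. z(3) = (13/7) − (−204/343)·((13/7) − 2)/((−204/343) − 1) = 1045/547.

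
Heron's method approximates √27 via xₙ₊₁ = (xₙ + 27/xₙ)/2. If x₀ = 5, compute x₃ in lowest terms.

3650401/702520

x₁ = (5 + 27/5)/2 = 26/5.
x₂ = (26/5 + 27/(26/5))/2 = 1351/260.
x₃ = (1351/260 + 27/(1351/260))/2 = 3650401/702520.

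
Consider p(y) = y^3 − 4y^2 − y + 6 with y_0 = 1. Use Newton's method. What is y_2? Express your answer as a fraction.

226/171

p'(y) = 3y^2 − 8y − 1.
p(1) = 2, p'(1) = −6, so y_1 = 1 − 2/(−6) = 4/3.
p(4/3) = −2/27, p'(4/3) = −19/3, so y_2 = (4/3) − (−2/27)/(−19/3) = 226/171.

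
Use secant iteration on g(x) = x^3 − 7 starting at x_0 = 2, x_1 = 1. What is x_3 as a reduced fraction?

201/103

g(2) = 1, g(1) = −6. x_2 = 1 − (−6)·(1 − 2)/((−6) − 1) = 13/7.
g(1) = −6, g(13/7) = −204/343. x_3 = (13/7) − (−204/343)·((13/7) − 1)/((−204/343) − (−6)) = 201/103.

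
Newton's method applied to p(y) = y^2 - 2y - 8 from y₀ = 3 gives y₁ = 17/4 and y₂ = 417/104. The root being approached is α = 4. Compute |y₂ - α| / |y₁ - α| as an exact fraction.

y₁ - α = 17/4 - 4 = 1/4, so |y₁ - α| = 1/4.
y₂ - α = 417/104 - 4 = 1/104, so |y₂ - α| = 1/104.
Ratio = (1/104) / (1/4) = 1/26.

1/26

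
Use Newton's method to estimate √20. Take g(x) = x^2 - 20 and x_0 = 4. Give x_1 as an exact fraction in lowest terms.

g'(x) = 2x.
g(4) = -4, g'(4) = 8, so x_1 = 4 - (-4)/8 = 9/2.

9/2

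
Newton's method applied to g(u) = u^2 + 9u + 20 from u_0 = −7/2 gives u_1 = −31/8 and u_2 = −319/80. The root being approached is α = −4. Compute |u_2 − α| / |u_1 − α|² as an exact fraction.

4/5

u_1 − α = −31/8 − (−4) = −31/8 + 4 = 1/8, so |u_1 − α| = 1/8.
u_2 − α = −319/80 − (−4) = −319/80 + 4 = 1/80, so |u_2 − α| = 1/80.
|u_1 − α|² = 1/64.
Ratio = (1/80) / (1/64) = 4/5.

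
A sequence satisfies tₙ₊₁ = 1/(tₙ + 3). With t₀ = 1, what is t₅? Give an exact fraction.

142/469

t₁ = 1/(1 + 3) = 1/4.
t₂ = 1/(1/4 + 3) = 4/13.
t₃ = 1/(4/13 + 3) = 13/43.
t₄ = 1/(13/43 + 3) = 43/142.
t₅ = 1/(43/142 + 3) = 142/469.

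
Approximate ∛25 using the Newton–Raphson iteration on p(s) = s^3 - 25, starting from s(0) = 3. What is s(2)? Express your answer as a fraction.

1478153/505521

p'(s) = 3s^2.
p(3) = 2, p'(3) = 27, so s(1) = 3 - 2/27 = 79/27.
p(79/27) = 964/19683, p'(79/27) = 6241/243, so s(2) = (79/27) - (964/19683)/(6241/243) = 1478153/505521.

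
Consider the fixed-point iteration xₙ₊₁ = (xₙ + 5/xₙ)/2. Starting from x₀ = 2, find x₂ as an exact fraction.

x₁ = (2 + 5/2)/2 = 9/4.
x₂ = (9/4 + 5/(9/4))/2 = 161/72.

161/72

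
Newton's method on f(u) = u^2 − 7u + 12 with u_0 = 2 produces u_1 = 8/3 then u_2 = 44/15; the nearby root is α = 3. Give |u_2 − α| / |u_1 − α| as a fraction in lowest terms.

1/5

u_1 − α = 8/3 − 3 = −1/3, so |u_1 − α| = 1/3.
u_2 − α = 44/15 − 3 = −1/15, so |u_2 − α| = 1/15.
Ratio = (1/15) / (1/3) = 1/5.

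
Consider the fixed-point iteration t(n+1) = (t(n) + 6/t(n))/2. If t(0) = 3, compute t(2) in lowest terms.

49/20

t(1) = (3 + 6/3)/2 = 5/2.
t(2) = (5/2 + 6/(5/2))/2 = 49/20.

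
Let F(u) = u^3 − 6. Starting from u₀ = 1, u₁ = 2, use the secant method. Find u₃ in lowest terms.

F(1) = −5, F(2) = 2. u₂ = 2 − 2·(2 − 1)/(2 − (−5)) = 12/7.
F(2) = 2, F(12/7) = −330/343. u₃ = (12/7) − (−330/343)·((12/7) − 2)/((−330/343) − 2) = 459/254.

459/254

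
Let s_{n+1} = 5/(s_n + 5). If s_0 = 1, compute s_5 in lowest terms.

240/281

s_1 = 5/(1 + 5) = 5/6.
s_2 = 5/(5/6 + 5) = 6/7.
s_3 = 5/(6/7 + 5) = 35/41.
s_4 = 5/(35/41 + 5) = 41/48.
s_5 = 5/(41/48 + 5) = 240/281.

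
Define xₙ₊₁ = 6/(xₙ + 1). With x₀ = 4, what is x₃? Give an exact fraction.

66/41

x₁ = 6/(4 + 1) = 6/5.
x₂ = 6/(6/5 + 1) = 30/11.
x₃ = 6/(30/11 + 1) = 66/41.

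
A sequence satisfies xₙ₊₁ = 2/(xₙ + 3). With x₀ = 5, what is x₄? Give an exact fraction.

x₁ = 2/(5 + 3) = 1/4.
x₂ = 2/(1/4 + 3) = 8/13.
x₃ = 2/(8/13 + 3) = 26/47.
x₄ = 2/(26/47 + 3) = 94/167.

94/167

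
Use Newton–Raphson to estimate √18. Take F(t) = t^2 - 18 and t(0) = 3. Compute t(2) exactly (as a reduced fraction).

F'(t) = 2t.
F(3) = -9, F'(3) = 6, so t(1) = 3 - (-9)/6 = 9/2.
F(9/2) = 9/4, F'(9/2) = 9, so t(2) = (9/2) - (9/4)/9 = 17/4.

17/4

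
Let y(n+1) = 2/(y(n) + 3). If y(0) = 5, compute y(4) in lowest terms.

y(1) = 2/(5 + 3) = 1/4.
y(2) = 2/(1/4 + 3) = 8/13.
y(3) = 2/(8/13 + 3) = 26/47.
y(4) = 2/(26/47 + 3) = 94/167.

94/167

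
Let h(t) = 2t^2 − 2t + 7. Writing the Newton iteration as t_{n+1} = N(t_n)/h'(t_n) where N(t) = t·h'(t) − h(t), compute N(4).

h'(t) = 4t − 2.
N(t) = t·h'(t) − h(t) = t·(4t − 2) − (2t^2 − 2t + 7) = 2t^2 − 7.
N(4) = 25.

25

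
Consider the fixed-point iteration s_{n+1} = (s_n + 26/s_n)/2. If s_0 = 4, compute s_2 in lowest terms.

857/168

s_1 = (4 + 26/4)/2 = 21/4.
s_2 = (21/4 + 26/(21/4))/2 = 857/168.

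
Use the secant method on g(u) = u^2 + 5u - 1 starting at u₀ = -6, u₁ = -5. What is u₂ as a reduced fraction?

-31/6

g(-6) = 5, g(-5) = -1. u₂ = (-5) - (-1)·((-5) - (-6))/((-1) - 5) = -31/6.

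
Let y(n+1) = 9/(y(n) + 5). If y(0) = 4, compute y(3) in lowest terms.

18/13

y(1) = 9/(4 + 5) = 1.
y(2) = 9/(1 + 5) = 3/2.
y(3) = 9/(3/2 + 5) = 18/13.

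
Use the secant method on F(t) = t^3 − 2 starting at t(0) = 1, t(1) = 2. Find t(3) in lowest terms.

75/62

F(1) = −1, F(2) = 6. t(2) = 2 − 6·(2 − 1)/(6 − (−1)) = 8/7.
F(2) = 6, F(8/7) = −174/343. t(3) = (8/7) − (−174/343)·((8/7) − 2)/((−174/343) − 6) = 75/62.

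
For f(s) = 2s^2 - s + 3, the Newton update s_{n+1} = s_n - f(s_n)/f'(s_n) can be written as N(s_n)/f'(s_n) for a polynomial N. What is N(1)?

f'(s) = 4s - 1.
N(s) = s·f'(s) - f(s) = s·(4s - 1) - (2s^2 - s + 3) = 2s^2 - 3.
N(1) = -1.

-1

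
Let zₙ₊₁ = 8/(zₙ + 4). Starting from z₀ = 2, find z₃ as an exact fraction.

16/11

z₁ = 8/(2 + 4) = 4/3.
z₂ = 8/(4/3 + 4) = 3/2.
z₃ = 8/(3/2 + 4) = 16/11.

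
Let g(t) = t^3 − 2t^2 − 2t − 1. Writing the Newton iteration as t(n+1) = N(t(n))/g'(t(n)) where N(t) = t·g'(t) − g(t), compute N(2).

g'(t) = 3t^2 − 4t − 2.
N(t) = t·g'(t) − g(t) = t·(3t^2 − 4t − 2) − (t^3 − 2t^2 − 2t − 1) = 2t^3 − 2t^2 + 1.
N(2) = 9.

9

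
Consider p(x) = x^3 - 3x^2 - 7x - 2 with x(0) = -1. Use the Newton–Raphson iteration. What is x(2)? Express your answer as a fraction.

-46/35

p'(x) = 3x^2 - 6x - 7.
p(-1) = 1, p'(-1) = 2, so x(1) = (-1) - 1/2 = -3/2.
p(-3/2) = -13/8, p'(-3/2) = 35/4, so x(2) = (-3/2) - (-13/8)/(35/4) = -46/35.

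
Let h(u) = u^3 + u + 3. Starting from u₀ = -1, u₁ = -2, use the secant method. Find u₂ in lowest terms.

h(-1) = 1, h(-2) = -7. u₂ = (-2) - (-7)·((-2) - (-1))/((-7) - 1) = -9/8.

-9/8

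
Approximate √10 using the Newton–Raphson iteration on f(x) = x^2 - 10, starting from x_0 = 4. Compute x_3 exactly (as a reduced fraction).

f'(x) = 2x.
f(4) = 6, f'(4) = 8, so x_1 = 4 - 6/8 = 13/4.
f(13/4) = 9/16, f'(13/4) = 13/2, so x_2 = (13/4) - (9/16)/(13/2) = 329/104.
f(329/104) = 81/10816, f'(329/104) = 329/52, so x_3 = (329/104) - (81/10816)/(329/52) = 216401/68432.

216401/68432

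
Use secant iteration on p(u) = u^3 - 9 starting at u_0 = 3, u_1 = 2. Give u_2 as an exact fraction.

39/19

p(3) = 18, p(2) = -1. u_2 = 2 - (-1)·(2 - 3)/((-1) - 18) = 39/19.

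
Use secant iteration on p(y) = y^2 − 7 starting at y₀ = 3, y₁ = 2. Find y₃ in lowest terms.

61/23

p(3) = 2, p(2) = −3. y₂ = 2 − (−3)·(2 − 3)/((−3) − 2) = 13/5.
p(2) = −3, p(13/5) = −6/25. y₃ = (13/5) − (−6/25)·((13/5) − 2)/((−6/25) − (−3)) = 61/23.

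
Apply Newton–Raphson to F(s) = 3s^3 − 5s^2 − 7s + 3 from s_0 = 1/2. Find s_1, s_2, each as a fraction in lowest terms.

s_1 = 14/39, s_2 = 66571/186459

F'(s) = 9s^2 − 10s − 7.
F(1/2) = −11/8, F'(1/2) = −39/4, so s_1 = (1/2) − (−11/8)/(−39/4) = 14/39.
F(14/39) = −121/6591, F'(14/39) = −4781/507, so s_2 = (14/39) − (−121/6591)/(−4781/507) = 66571/186459.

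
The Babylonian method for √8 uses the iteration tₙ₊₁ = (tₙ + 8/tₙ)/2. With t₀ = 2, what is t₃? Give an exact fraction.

t₁ = (2 + 8/2)/2 = 3.
t₂ = (3 + 8/3)/2 = 17/6.
t₃ = (17/6 + 8/(17/6))/2 = 577/204.

577/204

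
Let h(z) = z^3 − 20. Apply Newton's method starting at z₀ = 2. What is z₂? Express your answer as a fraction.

74/27

h'(z) = 3z^2.
h(2) = −12, h'(2) = 12, so z₁ = 2 − (−12)/12 = 3.
h(3) = 7, h'(3) = 27, so z₂ = 3 − 7/27 = 74/27.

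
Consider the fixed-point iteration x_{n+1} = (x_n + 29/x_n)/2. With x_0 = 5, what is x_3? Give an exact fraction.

x_1 = (5 + 29/5)/2 = 27/5.
x_2 = (27/5 + 29/(27/5))/2 = 727/135.
x_3 = (727/135 + 29/(727/135))/2 = 528527/98145.

528527/98145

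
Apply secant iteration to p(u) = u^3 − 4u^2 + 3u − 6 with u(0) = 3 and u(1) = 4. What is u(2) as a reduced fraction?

p(3) = −6, p(4) = 6. u(2) = 4 − 6·(4 − 3)/(6 − (−6)) = 7/2.

7/2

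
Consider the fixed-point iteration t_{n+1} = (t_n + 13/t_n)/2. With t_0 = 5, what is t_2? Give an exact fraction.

343/95

t_1 = (5 + 13/5)/2 = 19/5.
t_2 = (19/5 + 13/(19/5))/2 = 343/95.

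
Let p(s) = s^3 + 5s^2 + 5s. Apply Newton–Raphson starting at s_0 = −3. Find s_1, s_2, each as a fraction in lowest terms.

p'(s) = 3s^2 + 10s + 5.
p(−3) = 3, p'(−3) = 2, so s_1 = (−3) − 3/2 = −9/2.
p(−9/2) = −99/8, p'(−9/2) = 83/4, so s_2 = (−9/2) − (−99/8)/(83/4) = −324/83.

s_1 = −9/2, s_2 = −324/83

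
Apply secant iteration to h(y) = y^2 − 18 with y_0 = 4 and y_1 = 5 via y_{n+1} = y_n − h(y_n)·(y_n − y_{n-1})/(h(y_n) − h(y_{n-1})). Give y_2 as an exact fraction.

38/9

h(4) = −2, h(5) = 7. y_2 = 5 − 7·(5 − 4)/(7 − (−2)) = 38/9.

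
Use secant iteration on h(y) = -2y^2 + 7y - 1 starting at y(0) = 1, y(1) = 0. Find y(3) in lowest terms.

h(1) = 4, h(0) = -1. y(2) = 0 - (-1)·(0 - 1)/((-1) - 4) = 1/5.
h(0) = -1, h(1/5) = 8/25. y(3) = (1/5) - (8/25)·((1/5) - 0)/((8/25) - (-1)) = 5/33.

5/33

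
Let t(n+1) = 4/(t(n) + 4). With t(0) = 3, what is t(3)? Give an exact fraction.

t(1) = 4/(3 + 4) = 4/7.
t(2) = 4/(4/7 + 4) = 7/8.
t(3) = 4/(7/8 + 4) = 32/39.

32/39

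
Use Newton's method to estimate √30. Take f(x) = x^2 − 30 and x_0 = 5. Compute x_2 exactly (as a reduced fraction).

241/44

f'(x) = 2x.
f(5) = −5, f'(5) = 10, so x_1 = 5 − (−5)/10 = 11/2.
f(11/2) = 1/4, f'(11/2) = 11, so x_2 = (11/2) − (1/4)/11 = 241/44.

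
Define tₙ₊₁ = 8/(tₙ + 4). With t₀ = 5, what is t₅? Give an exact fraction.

168/115

t₁ = 8/(5 + 4) = 8/9.
t₂ = 8/(8/9 + 4) = 18/11.
t₃ = 8/(18/11 + 4) = 44/31.
t₄ = 8/(44/31 + 4) = 31/21.
t₅ = 8/(31/21 + 4) = 168/115.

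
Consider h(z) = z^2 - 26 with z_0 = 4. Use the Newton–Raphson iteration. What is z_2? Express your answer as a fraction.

857/168

h'(z) = 2z.
h(4) = -10, h'(4) = 8, so z_1 = 4 - (-10)/8 = 21/4.
h(21/4) = 25/16, h'(21/4) = 21/2, so z_2 = (21/4) - (25/16)/(21/2) = 857/168.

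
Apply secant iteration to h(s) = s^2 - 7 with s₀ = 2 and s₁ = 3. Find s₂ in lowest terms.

13/5

h(2) = -3, h(3) = 2. s₂ = 3 - 2·(3 - 2)/(2 - (-3)) = 13/5.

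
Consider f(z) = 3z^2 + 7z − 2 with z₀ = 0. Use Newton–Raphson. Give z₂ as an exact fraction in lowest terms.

110/427

f'(z) = 6z + 7.
f(0) = −2, f'(0) = 7, so z₁ = 0 − (−2)/7 = 2/7.
f(2/7) = 12/49, f'(2/7) = 61/7, so z₂ = (2/7) − (12/49)/(61/7) = 110/427.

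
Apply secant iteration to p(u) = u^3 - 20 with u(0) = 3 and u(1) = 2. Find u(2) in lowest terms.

50/19

p(3) = 7, p(2) = -12. u(2) = 2 - (-12)·(2 - 3)/((-12) - 7) = 50/19.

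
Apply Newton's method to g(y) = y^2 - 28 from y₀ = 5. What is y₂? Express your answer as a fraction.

g'(y) = 2y.
g(5) = -3, g'(5) = 10, so y₁ = 5 - (-3)/10 = 53/10.
g(53/10) = 9/100, g'(53/10) = 53/5, so y₂ = (53/10) - (9/100)/(53/5) = 5609/1060.

5609/1060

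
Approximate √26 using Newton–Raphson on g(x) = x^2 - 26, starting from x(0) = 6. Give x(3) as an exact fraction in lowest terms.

7196593/1411368

g'(x) = 2x.
g(6) = 10, g'(6) = 12, so x(1) = 6 - 10/12 = 31/6.
g(31/6) = 25/36, g'(31/6) = 31/3, so x(2) = (31/6) - (25/36)/(31/3) = 1897/372.
g(1897/372) = 625/138384, g'(1897/372) = 1897/186, so x(3) = (1897/372) - (625/138384)/(1897/186) = 7196593/1411368.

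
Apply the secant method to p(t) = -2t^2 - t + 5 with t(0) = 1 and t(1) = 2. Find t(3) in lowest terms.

71/53

p(1) = 2, p(2) = -5. t(2) = 2 - (-5)·(2 - 1)/((-5) - 2) = 9/7.
p(2) = -5, p(9/7) = 20/49. t(3) = (9/7) - (20/49)·((9/7) - 2)/((20/49) - (-5)) = 71/53.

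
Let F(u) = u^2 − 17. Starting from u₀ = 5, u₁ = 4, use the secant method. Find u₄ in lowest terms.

11153/2705

F(5) = 8, F(4) = −1. u₂ = 4 − (−1)·(4 − 5)/((−1) − 8) = 37/9.
F(4) = −1, F(37/9) = −8/81. u₃ = (37/9) − (−8/81)·((37/9) − 4)/((−8/81) − (−1)) = 301/73.
F(37/9) = −8/81, F(301/73) = 8/5329. u₄ = (301/73) − (8/5329)·((301/73) − (37/9))/((8/5329) − (−8/81)) = 11153/2705.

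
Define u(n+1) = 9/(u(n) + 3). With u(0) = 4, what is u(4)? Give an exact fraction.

17/9

u(1) = 9/(4 + 3) = 9/7.
u(2) = 9/(9/7 + 3) = 21/10.
u(3) = 9/(21/10 + 3) = 30/17.
u(4) = 9/(30/17 + 3) = 17/9.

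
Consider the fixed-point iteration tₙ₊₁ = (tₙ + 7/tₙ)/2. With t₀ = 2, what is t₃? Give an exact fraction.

108497/41008

t₁ = (2 + 7/2)/2 = 11/4.
t₂ = (11/4 + 7/(11/4))/2 = 233/88.
t₃ = (233/88 + 7/(233/88))/2 = 108497/41008.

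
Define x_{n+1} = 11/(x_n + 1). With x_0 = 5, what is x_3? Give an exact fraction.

187/83

x_1 = 11/(5 + 1) = 11/6.
x_2 = 11/(11/6 + 1) = 66/17.
x_3 = 11/(66/17 + 1) = 187/83.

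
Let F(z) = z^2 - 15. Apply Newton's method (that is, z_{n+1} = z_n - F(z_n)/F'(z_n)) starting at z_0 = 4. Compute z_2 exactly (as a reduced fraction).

1921/496

F'(z) = 2z.
F(4) = 1, F'(4) = 8, so z_1 = 4 - 1/8 = 31/8.
F(31/8) = 1/64, F'(31/8) = 31/4, so z_2 = (31/8) - (1/64)/(31/4) = 1921/496.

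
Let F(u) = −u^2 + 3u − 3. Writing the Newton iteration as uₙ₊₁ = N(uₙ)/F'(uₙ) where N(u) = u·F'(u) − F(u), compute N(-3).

−6

F'(u) = −2u + 3.
N(u) = u·F'(u) − F(u) = u·(−2u + 3) − (−u^2 + 3u − 3) = −u^2 + 3.
N(-3) = −6.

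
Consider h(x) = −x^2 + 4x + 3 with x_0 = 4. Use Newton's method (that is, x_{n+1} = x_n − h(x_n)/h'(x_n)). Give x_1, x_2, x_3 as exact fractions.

x_1 = 19/4, x_2 = 409/88, x_3 = 190513/41008

h'(x) = −2x + 4.
h(4) = 3, h'(4) = −4, so x_1 = 4 − 3/(−4) = 19/4.
h(19/4) = −9/16, h'(19/4) = −11/2, so x_2 = (19/4) − (−9/16)/(−11/2) = 409/88.
h(409/88) = −81/7744, h'(409/88) = −233/44, so x_3 = (409/88) − (−81/7744)/(−233/44) = 190513/41008.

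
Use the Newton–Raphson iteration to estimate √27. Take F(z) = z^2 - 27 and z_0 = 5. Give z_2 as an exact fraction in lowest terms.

F'(z) = 2z.
F(5) = -2, F'(5) = 10, so z_1 = 5 - (-2)/10 = 26/5.
F(26/5) = 1/25, F'(26/5) = 52/5, so z_2 = (26/5) - (1/25)/(52/5) = 1351/260.

1351/260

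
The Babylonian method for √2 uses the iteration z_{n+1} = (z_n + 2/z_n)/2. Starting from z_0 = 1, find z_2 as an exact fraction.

z_1 = (1 + 2/1)/2 = 3/2.
z_2 = (3/2 + 2/(3/2))/2 = 17/12.

17/12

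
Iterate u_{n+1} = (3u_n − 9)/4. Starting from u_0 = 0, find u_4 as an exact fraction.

u_1 = (3·0 − 9)/4 = −9/4.
u_2 = (3·(−9/4) − 9)/4 = −63/16.
u_3 = (3·(−63/16) − 9)/4 = −333/64.
u_4 = (3·(−333/64) − 9)/4 = −1575/256.

−1575/256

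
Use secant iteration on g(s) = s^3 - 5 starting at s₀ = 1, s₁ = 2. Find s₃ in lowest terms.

g(1) = -4, g(2) = 3. s₂ = 2 - 3·(2 - 1)/(3 - (-4)) = 11/7.
g(2) = 3, g(11/7) = -384/343. s₃ = (11/7) - (-384/343)·((11/7) - 2)/((-384/343) - 3) = 265/157.

265/157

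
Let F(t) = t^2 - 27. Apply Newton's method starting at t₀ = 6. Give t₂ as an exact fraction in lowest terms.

291/56

F'(t) = 2t.
F(6) = 9, F'(6) = 12, so t₁ = 6 - 9/12 = 21/4.
F(21/4) = 9/16, F'(21/4) = 21/2, so t₂ = (21/4) - (9/16)/(21/2) = 291/56.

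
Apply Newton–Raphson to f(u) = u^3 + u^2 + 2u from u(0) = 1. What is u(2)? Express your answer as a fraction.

f'(u) = 3u^2 + 2u + 2.
f(1) = 4, f'(1) = 7, so u(1) = 1 - 4/7 = 3/7.
f(3/7) = 384/343, f'(3/7) = 167/49, so u(2) = (3/7) - (384/343)/(167/49) = 117/1169.

117/1169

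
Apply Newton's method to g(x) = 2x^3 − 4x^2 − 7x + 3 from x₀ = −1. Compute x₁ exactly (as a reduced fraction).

g'(x) = 6x^2 − 8x − 7.
g(−1) = 4, g'(−1) = 7, so x₁ = (−1) − 4/7 = −11/7.

−11/7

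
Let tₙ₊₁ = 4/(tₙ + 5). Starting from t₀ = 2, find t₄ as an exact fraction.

t₁ = 4/(2 + 5) = 4/7.
t₂ = 4/(4/7 + 5) = 28/39.
t₃ = 4/(28/39 + 5) = 156/223.
t₄ = 4/(156/223 + 5) = 892/1271.

892/1271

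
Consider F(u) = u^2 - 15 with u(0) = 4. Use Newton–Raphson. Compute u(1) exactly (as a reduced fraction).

31/8

F'(u) = 2u.
F(4) = 1, F'(4) = 8, so u(1) = 4 - 1/8 = 31/8.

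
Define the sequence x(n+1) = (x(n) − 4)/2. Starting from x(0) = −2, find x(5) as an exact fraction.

x(1) = ((−2) − 4)/2 = −3.
x(2) = ((−3) − 4)/2 = −7/2.
x(3) = ((−7/2) − 4)/2 = −15/4.
x(4) = ((−15/4) − 4)/2 = −31/8.
x(5) = ((−31/8) − 4)/2 = −63/16.

−63/16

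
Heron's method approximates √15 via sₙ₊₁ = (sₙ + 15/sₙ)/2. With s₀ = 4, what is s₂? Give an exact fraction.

1921/496

s₁ = (4 + 15/4)/2 = 31/8.
s₂ = (31/8 + 15/(31/8))/2 = 1921/496.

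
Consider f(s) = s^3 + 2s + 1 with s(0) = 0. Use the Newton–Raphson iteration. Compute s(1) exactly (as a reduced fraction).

f'(s) = 3s^2 + 2.
f(0) = 1, f'(0) = 2, so s(1) = 0 − 1/2 = −1/2.

−1/2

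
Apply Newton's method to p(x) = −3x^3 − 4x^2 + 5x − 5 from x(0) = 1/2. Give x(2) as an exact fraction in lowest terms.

p'(x) = −9x^2 − 8x + 5.
p(1/2) = −31/8, p'(1/2) = −5/4, so x(1) = (1/2) − (−31/8)/(−5/4) = −13/5.
p(−13/5) = 961/125, p'(−13/5) = −876/25, so x(2) = (−13/5) − (961/125)/(−876/25) = −10427/4380.

−10427/4380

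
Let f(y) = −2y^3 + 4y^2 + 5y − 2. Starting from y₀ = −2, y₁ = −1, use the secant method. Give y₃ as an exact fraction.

f(−2) = 20, f(−1) = −1. y₂ = (−1) − (−1)·((−1) − (−2))/((−1) − 20) = −22/21.
f(−1) = −1, f(−22/21) = −5080/9261. y₃ = (−22/21) − (−5080/9261)·((−22/21) − (−1))/((−5080/9261) − (−1)) = −4622/4181.

−4622/4181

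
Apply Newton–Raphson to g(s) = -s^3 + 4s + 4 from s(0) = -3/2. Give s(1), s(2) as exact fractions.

s(1) = -1, s(2) = -2

g'(s) = -3s^2 + 4.
g(-3/2) = 11/8, g'(-3/2) = -11/4, so s(1) = (-3/2) - (11/8)/(-11/4) = -1.
g(-1) = 1, g'(-1) = 1, so s(2) = (-1) - 1/1 = -2.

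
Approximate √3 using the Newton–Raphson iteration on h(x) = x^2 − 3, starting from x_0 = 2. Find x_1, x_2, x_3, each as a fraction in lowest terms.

x_1 = 7/4, x_2 = 97/56, x_3 = 18817/10864

h'(x) = 2x.
h(2) = 1, h'(2) = 4, so x_1 = 2 − 1/4 = 7/4.
h(7/4) = 1/16, h'(7/4) = 7/2, so x_2 = (7/4) − (1/16)/(7/2) = 97/56.
h(97/56) = 1/3136, h'(97/56) = 97/28, so x_3 = (97/56) − (1/3136)/(97/28) = 18817/10864.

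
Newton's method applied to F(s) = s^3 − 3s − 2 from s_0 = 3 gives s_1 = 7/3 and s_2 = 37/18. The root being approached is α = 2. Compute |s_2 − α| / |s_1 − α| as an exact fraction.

s_1 − α = 7/3 − 2 = 1/3, so |s_1 − α| = 1/3.
s_2 − α = 37/18 − 2 = 1/18, so |s_2 − α| = 1/18.
Ratio = (1/18) / (1/3) = 1/6.

1/6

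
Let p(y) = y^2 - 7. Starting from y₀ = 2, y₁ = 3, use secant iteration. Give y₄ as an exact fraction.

971/367

p(2) = -3, p(3) = 2. y₂ = 3 - 2·(3 - 2)/(2 - (-3)) = 13/5.
p(3) = 2, p(13/5) = -6/25. y₃ = (13/5) - (-6/25)·((13/5) - 3)/((-6/25) - 2) = 37/14.
p(13/5) = -6/25, p(37/14) = -3/196. y₄ = (37/14) - (-3/196)·((37/14) - (13/5))/((-3/196) - (-6/25)) = 971/367.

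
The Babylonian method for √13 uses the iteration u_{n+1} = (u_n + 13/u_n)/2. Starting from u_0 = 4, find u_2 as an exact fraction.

u_1 = (4 + 13/4)/2 = 29/8.
u_2 = (29/8 + 13/(29/8))/2 = 1673/464.

1673/464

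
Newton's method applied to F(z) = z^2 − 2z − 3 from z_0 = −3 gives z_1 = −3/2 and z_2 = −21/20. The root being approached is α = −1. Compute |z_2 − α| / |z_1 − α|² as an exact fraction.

1/5

z_1 − α = −3/2 − (−1) = −3/2 + 1 = −1/2, so |z_1 − α| = 1/2.
z_2 − α = −21/20 − (−1) = −21/20 + 1 = −1/20, so |z_2 − α| = 1/20.
|z_1 − α|² = 1/4.
Ratio = (1/20) / (1/4) = 1/5.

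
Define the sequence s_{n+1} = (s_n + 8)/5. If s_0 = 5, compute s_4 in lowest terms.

1253/625

s_1 = (5 + 8)/5 = 13/5.
s_2 = ((13/5) + 8)/5 = 53/25.
s_3 = ((53/25) + 8)/5 = 253/125.
s_4 = ((253/125) + 8)/5 = 1253/625.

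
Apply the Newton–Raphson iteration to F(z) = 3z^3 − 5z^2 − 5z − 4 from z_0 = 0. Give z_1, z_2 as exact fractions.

F'(z) = 9z^2 − 10z − 5.
F(0) = −4, F'(0) = −5, so z_1 = 0 − (−4)/(−5) = −4/5.
F(−4/5) = −592/125, F'(−4/5) = 219/25, so z_2 = (−4/5) − (−592/125)/(219/25) = −284/1095.

z_1 = −4/5, z_2 = −284/1095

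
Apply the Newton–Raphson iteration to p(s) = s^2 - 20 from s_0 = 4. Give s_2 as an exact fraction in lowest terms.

161/36

p'(s) = 2s.
p(4) = -4, p'(4) = 8, so s_1 = 4 - (-4)/8 = 9/2.
p(9/2) = 1/4, p'(9/2) = 9, so s_2 = (9/2) - (1/4)/9 = 161/36.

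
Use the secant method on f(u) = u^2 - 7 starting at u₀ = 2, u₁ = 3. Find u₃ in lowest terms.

37/14

f(2) = -3, f(3) = 2. u₂ = 3 - 2·(3 - 2)/(2 - (-3)) = 13/5.
f(3) = 2, f(13/5) = -6/25. u₃ = (13/5) - (-6/25)·((13/5) - 3)/((-6/25) - 2) = 37/14.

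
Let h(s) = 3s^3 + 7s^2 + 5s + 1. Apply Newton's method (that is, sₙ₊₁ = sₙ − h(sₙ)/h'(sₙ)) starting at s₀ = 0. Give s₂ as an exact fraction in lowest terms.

h'(s) = 9s^2 + 14s + 5.
h(0) = 1, h'(0) = 5, so s₁ = 0 − 1/5 = −1/5.
h(−1/5) = 32/125, h'(−1/5) = 64/25, so s₂ = (−1/5) − (32/125)/(64/25) = −3/10.

−3/10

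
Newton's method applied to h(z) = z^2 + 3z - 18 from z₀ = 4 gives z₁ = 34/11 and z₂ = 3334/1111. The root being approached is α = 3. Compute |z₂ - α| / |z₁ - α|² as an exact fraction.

z₁ - α = 34/11 - 3 = 1/11, so |z₁ - α| = 1/11.
z₂ - α = 3334/1111 - 3 = 1/1111, so |z₂ - α| = 1/1111.
|z₁ - α|² = 1/121.
Ratio = (1/1111) / (1/121) = 11/101.

11/101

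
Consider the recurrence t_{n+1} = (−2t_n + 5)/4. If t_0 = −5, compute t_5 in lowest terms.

65/64

t_1 = (−2·(−5) + 5)/4 = 15/4.
t_2 = (−2·(15/4) + 5)/4 = −5/8.
t_3 = (−2·(−5/8) + 5)/4 = 25/16.
t_4 = (−2·(25/16) + 5)/4 = 15/32.
t_5 = (−2·(15/32) + 5)/4 = 65/64.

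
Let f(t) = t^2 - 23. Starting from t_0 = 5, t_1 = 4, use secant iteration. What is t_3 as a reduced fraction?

379/79

f(5) = 2, f(4) = -7. t_2 = 4 - (-7)·(4 - 5)/((-7) - 2) = 43/9.
f(4) = -7, f(43/9) = -14/81. t_3 = (43/9) - (-14/81)·((43/9) - 4)/((-14/81) - (-7)) = 379/79.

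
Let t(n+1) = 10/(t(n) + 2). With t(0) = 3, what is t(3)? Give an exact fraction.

t(1) = 10/(3 + 2) = 2.
t(2) = 10/(2 + 2) = 5/2.
t(3) = 10/(5/2 + 2) = 20/9.

20/9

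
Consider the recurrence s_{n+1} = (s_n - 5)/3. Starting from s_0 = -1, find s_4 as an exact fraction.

s_1 = ((-1) - 5)/3 = -2.
s_2 = ((-2) - 5)/3 = -7/3.
s_3 = ((-7/3) - 5)/3 = -22/9.
s_4 = ((-22/9) - 5)/3 = -67/27.

-67/27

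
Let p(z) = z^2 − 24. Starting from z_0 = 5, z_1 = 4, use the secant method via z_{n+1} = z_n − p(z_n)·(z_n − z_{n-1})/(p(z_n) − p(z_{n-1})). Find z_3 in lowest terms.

p(5) = 1, p(4) = −8. z_2 = 4 − (−8)·(4 − 5)/((−8) − 1) = 44/9.
p(4) = −8, p(44/9) = −8/81. z_3 = (44/9) − (−8/81)·((44/9) − 4)/((−8/81) − (−8)) = 49/10.

49/10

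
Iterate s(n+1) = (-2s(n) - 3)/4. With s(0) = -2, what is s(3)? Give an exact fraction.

s(1) = (-2·(-2) - 3)/4 = 1/4.
s(2) = (-2·(1/4) - 3)/4 = -7/8.
s(3) = (-2·(-7/8) - 3)/4 = -5/16.

-5/16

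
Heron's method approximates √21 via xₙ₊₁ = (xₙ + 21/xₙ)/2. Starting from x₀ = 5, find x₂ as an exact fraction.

527/115

x₁ = (5 + 21/5)/2 = 23/5.
x₂ = (23/5 + 21/(23/5))/2 = 527/115.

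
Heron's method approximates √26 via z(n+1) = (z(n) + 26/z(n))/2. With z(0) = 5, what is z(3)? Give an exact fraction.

z(1) = (5 + 26/5)/2 = 51/10.
z(2) = (51/10 + 26/(51/10))/2 = 5201/1020.
z(3) = (5201/1020 + 26/(5201/1020))/2 = 54100801/10610040.

54100801/10610040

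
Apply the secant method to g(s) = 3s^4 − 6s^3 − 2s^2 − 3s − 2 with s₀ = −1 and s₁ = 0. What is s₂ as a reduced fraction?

−1/5

g(−1) = 8, g(0) = −2. s₂ = 0 − (−2)·(0 − (−1))/((−2) − 8) = −1/5.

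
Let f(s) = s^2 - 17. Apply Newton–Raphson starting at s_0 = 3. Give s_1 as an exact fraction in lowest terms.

13/3

f'(s) = 2s.
f(3) = -8, f'(3) = 6, so s_1 = 3 - (-8)/6 = 13/3.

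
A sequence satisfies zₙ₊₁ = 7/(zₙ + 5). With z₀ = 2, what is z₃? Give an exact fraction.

42/37

z₁ = 7/(2 + 5) = 1.
z₂ = 7/(1 + 5) = 7/6.
z₃ = 7/(7/6 + 5) = 42/37.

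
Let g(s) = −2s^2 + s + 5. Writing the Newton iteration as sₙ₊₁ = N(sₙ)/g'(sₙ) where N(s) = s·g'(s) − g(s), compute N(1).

g'(s) = −4s + 1.
N(s) = s·g'(s) − g(s) = s·(−4s + 1) − (−2s^2 + s + 5) = −2s^2 − 5.
N(1) = −7.

−7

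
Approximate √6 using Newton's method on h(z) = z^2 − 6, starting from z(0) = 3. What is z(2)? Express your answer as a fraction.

49/20

h'(z) = 2z.
h(3) = 3, h'(3) = 6, so z(1) = 3 − 3/6 = 5/2.
h(5/2) = 1/4, h'(5/2) = 5, so z(2) = (5/2) − (1/4)/5 = 49/20.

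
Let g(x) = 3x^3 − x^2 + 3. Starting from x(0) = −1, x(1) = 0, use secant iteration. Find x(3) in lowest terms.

−16/13

g(−1) = −1, g(0) = 3. x(2) = 0 − 3·(0 − (−1))/(3 − (−1)) = −3/4.
g(0) = 3, g(−3/4) = 75/64. x(3) = (−3/4) − (75/64)·((−3/4) − 0)/((75/64) − 3) = −16/13.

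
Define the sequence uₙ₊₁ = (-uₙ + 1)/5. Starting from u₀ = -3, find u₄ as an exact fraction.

u₁ = (-(-3) + 1)/5 = 4/5.
u₂ = (-(4/5) + 1)/5 = 1/25.
u₃ = (-(1/25) + 1)/5 = 24/125.
u₄ = (-(24/125) + 1)/5 = 101/625.

101/625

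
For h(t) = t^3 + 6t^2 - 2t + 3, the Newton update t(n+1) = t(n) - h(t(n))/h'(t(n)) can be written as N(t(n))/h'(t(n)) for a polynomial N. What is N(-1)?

1

h'(t) = 3t^2 + 12t - 2.
N(t) = t·h'(t) - h(t) = t·(3t^2 + 12t - 2) - (t^3 + 6t^2 - 2t + 3) = 2t^3 + 6t^2 - 3.
N(-1) = 1.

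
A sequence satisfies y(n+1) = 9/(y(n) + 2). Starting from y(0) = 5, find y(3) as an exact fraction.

207/109

y(1) = 9/(5 + 2) = 9/7.
y(2) = 9/(9/7 + 2) = 63/23.
y(3) = 9/(63/23 + 2) = 207/109.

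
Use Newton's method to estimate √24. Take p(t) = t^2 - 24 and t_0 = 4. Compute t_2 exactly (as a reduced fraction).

49/10

p'(t) = 2t.
p(4) = -8, p'(4) = 8, so t_1 = 4 - (-8)/8 = 5.
p(5) = 1, p'(5) = 10, so t_2 = 5 - 1/10 = 49/10.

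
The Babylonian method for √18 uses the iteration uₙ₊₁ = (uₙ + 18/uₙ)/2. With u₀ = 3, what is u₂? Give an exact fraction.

u₁ = (3 + 18/3)/2 = 9/2.
u₂ = (9/2 + 18/(9/2))/2 = 17/4.

17/4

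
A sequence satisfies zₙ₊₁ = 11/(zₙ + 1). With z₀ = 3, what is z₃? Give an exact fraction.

z₁ = 11/(3 + 1) = 11/4.
z₂ = 11/(11/4 + 1) = 44/15.
z₃ = 11/(44/15 + 1) = 165/59.

165/59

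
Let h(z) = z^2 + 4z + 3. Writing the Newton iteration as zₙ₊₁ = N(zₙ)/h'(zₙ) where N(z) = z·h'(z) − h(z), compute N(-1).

−2

h'(z) = 2z + 4.
N(z) = z·h'(z) − h(z) = z·(2z + 4) − (z^2 + 4z + 3) = z^2 − 3.
N(-1) = −2.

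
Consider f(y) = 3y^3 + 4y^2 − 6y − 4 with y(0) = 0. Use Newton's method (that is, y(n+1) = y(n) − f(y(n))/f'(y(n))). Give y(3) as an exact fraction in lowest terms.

f'(y) = 9y^2 + 8y − 6.
f(0) = −4, f'(0) = −6, so y(1) = 0 − (−4)/(−6) = −2/3.
f(−2/3) = 8/9, f'(−2/3) = −22/3, so y(2) = (−2/3) − (8/9)/(−22/3) = −6/11.
f(−6/11) = −32/1331, f'(−6/11) = −930/121, so y(3) = (−6/11) − (−32/1331)/(−930/121) = −2806/5115.

−2806/5115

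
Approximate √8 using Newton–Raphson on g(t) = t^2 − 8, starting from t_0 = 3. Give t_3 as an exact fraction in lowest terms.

665857/235416

g'(t) = 2t.
g(3) = 1, g'(3) = 6, so t_1 = 3 − 1/6 = 17/6.
g(17/6) = 1/36, g'(17/6) = 17/3, so t_2 = (17/6) − (1/36)/(17/3) = 577/204.
g(577/204) = 1/41616, g'(577/204) = 577/102, so t_3 = (577/204) − (1/41616)/(577/102) = 665857/235416.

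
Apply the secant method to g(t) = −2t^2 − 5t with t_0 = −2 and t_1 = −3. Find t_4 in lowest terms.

g(−2) = 2, g(−3) = −3. t_2 = (−3) − (−3)·((−3) − (−2))/((−3) − 2) = −12/5.
g(−3) = −3, g(−12/5) = 12/25. t_3 = (−12/5) − (12/25)·((−12/5) − (−3))/((12/25) − (−3)) = −72/29.
g(−12/5) = 12/25, g(−72/29) = 72/841. t_4 = (−72/29) − (72/841)·((−72/29) − (−12/5))/((72/841) − (12/25)) = −1728/691.

−1728/691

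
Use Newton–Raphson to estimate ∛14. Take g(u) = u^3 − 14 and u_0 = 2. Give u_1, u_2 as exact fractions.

g'(u) = 3u^2.
g(2) = −6, g'(2) = 12, so u_1 = 2 − (−6)/12 = 5/2.
g(5/2) = 13/8, g'(5/2) = 75/4, so u_2 = (5/2) − (13/8)/(75/4) = 181/75.

u_1 = 5/2, u_2 = 181/75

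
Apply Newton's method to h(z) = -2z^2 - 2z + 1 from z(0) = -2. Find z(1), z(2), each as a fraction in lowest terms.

h'(z) = -4z - 2.
h(-2) = -3, h'(-2) = 6, so z(1) = (-2) - (-3)/6 = -3/2.
h(-3/2) = -1/2, h'(-3/2) = 4, so z(2) = (-3/2) - (-1/2)/4 = -11/8.

z(1) = -3/2, z(2) = -11/8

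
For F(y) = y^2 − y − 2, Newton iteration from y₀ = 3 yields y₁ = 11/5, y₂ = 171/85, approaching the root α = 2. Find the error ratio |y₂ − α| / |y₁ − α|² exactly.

y₁ − α = 11/5 − 2 = 1/5, so |y₁ − α| = 1/5.
y₂ − α = 171/85 − 2 = 1/85, so |y₂ − α| = 1/85.
|y₁ − α|² = 1/25.
Ratio = (1/85) / (1/25) = 5/17.

5/17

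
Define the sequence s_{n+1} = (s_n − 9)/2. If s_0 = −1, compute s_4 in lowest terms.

s_1 = ((−1) − 9)/2 = −5.
s_2 = ((−5) − 9)/2 = −7.
s_3 = ((−7) − 9)/2 = −8.
s_4 = ((−8) − 9)/2 = −17/2.

−17/2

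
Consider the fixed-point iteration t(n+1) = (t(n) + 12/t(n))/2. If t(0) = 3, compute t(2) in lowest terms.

t(1) = (3 + 12/3)/2 = 7/2.
t(2) = (7/2 + 12/(7/2))/2 = 97/28.

97/28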